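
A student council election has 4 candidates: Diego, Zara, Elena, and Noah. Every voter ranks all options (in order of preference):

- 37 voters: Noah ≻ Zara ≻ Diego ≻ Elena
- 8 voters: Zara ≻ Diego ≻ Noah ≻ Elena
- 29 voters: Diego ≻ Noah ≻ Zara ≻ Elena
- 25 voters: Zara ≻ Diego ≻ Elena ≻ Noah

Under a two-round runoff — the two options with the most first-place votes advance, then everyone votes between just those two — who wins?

Round 1 first-place votes: Diego 29, Zara 33, Elena 0, Noah 37.
Noah and Zara advance.
Runoff: Noah is preferred to Zara by 66 voters; Zara by 33.
Noah wins the runoff.

Noah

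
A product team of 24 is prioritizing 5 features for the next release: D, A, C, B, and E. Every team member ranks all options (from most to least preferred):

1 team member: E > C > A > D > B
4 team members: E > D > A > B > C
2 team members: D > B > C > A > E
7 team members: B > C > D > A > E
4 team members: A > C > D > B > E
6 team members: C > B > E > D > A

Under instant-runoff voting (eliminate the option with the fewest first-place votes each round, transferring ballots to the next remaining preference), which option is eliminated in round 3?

E

Round 1: D 2, A 4, C 6, B 7, E 5. Eliminate D.
Round 2: A 4, C 6, B 9, E 5. Eliminate A.
Round 3: C 10, B 9, E 5. Eliminate E.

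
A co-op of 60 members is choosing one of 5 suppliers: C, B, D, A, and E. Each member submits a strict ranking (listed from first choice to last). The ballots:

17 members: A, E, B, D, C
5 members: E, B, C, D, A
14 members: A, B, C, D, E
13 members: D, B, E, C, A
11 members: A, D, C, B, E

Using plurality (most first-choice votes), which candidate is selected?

A

First-place votes: C 0, B 0, D 13, A 42, E 5.
A has the most first-place votes.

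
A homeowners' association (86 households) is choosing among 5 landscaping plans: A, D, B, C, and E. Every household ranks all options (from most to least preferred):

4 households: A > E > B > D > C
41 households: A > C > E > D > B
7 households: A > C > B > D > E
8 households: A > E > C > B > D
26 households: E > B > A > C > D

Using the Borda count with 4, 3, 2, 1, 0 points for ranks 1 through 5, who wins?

A: 4·4 + 41·4 + 7·4 + 8·4 + 26·2 = 292
D: 4·1 + 41·1 + 7·1 + 8·0 + 26·0 = 52
B: 4·2 + 41·0 + 7·2 + 8·1 + 26·3 = 108
C: 4·0 + 41·3 + 7·3 + 8·2 + 26·1 = 186
E: 4·3 + 41·2 + 7·0 + 8·3 + 26·4 = 222
A has the highest Borda score (292).

A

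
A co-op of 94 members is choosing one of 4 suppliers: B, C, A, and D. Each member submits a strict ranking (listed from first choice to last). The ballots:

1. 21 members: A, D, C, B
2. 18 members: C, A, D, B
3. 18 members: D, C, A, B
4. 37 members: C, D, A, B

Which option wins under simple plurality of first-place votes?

C

First-place votes: B 0, C 55, A 21, D 18.
C has the most first-place votes.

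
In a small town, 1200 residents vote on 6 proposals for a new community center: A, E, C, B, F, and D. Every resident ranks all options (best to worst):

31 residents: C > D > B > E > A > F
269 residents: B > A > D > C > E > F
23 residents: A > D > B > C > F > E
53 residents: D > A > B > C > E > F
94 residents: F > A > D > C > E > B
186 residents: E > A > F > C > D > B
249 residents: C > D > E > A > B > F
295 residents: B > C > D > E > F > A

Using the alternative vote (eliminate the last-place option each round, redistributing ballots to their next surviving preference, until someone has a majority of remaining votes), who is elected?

B

Round 1: A 23, E 186, C 280, B 564, F 94, D 53. Eliminate A.
Round 2: E 186, C 280, B 564, F 94, D 76. Eliminate D.
Round 3: E 186, C 280, B 640, F 94. B has a majority.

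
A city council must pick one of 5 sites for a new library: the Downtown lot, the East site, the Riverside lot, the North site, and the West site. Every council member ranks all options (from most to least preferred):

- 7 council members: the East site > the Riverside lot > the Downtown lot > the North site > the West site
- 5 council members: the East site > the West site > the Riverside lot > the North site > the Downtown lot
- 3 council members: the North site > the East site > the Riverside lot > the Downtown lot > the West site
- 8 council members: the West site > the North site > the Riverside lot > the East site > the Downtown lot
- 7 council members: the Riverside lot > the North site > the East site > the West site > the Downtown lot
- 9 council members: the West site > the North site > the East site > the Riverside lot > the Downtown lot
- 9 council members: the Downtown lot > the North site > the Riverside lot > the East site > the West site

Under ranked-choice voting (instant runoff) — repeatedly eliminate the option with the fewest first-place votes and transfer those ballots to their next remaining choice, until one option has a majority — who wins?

Round 1: the Downtown lot 9, the East site 12, the Riverside lot 7, the North site 3, the West site 17. Eliminate the North site.
Round 2: the Downtown lot 9, the East site 15, the Riverside lot 7, the West site 17. Eliminate the Riverside lot.
Round 3: the Downtown lot 9, the East site 22, the West site 17. Eliminate the Downtown lot.
Round 4: the East site 31, the West site 17. The East site has a majority.

the East site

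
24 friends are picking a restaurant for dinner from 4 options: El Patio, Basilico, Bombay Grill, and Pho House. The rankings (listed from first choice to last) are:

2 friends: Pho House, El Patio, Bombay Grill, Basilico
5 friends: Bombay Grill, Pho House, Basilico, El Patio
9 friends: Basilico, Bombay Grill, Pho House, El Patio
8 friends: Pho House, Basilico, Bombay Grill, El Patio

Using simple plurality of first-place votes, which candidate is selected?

First-place votes: El Patio 0, Basilico 9, Bombay Grill 5, Pho House 10.
Pho House has the most first-place votes.

Pho House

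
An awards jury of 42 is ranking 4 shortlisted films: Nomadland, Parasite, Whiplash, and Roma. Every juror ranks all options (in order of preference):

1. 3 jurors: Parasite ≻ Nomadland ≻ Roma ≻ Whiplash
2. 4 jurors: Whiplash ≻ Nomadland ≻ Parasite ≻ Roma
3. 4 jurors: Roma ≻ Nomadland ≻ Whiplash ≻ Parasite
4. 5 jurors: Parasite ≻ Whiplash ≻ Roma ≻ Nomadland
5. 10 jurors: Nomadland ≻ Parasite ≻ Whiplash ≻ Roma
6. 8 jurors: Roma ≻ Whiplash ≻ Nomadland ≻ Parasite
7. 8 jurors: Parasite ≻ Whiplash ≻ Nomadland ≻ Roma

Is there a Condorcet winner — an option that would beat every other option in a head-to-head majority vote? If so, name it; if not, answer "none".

none

Checking pairwise contests:
Whiplash beats Nomadland 25–17.
Nomadland beats Parasite 26–16.
Parasite beats Whiplash 26–16.
Nomadland beats Roma 25–17.
Every option loses at least one head-to-head, so there is no Condorcet winner.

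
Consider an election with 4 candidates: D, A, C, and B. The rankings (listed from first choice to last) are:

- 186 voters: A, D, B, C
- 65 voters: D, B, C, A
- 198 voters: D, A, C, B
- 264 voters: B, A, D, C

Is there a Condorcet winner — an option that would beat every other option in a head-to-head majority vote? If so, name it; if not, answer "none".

A

A vs D: 450–263 for A.
A vs C: 648–65 for A.
A vs B: 384–329 for A.
A beats every other option head-to-head.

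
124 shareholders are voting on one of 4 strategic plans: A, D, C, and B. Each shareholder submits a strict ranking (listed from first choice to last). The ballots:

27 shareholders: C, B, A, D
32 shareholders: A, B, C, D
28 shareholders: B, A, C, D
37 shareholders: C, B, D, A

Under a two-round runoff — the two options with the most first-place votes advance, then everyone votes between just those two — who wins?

C

Round 1 first-place votes: A 32, D 0, C 64, B 28.
C and A advance.
Runoff: C is preferred to A by 64 voters; A by 60.
C wins the runoff.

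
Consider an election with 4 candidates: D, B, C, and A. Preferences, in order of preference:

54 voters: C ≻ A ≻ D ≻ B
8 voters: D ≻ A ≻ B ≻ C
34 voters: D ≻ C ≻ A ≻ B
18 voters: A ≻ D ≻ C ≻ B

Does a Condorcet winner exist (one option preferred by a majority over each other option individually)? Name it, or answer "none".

none

Checking pairwise contests:
A beats D 72–42.
D beats B 114–0.
D beats C 60–54.
C beats A 88–26.
Every option loses at least one head-to-head, so there is no Condorcet winner.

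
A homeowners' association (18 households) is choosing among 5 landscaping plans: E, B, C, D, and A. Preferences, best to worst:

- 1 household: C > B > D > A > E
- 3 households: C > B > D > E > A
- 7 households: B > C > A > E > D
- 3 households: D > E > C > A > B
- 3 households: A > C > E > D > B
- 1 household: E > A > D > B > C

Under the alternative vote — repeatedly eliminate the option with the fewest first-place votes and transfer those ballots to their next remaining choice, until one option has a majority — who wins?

Round 1: E 1, B 7, C 4, D 3, A 3. Eliminate E.
Round 2: B 7, C 4, D 3, A 4. Eliminate D.
Round 3: B 7, C 7, A 4. Eliminate A.
Round 4: B 8, C 10. C has a majority.

C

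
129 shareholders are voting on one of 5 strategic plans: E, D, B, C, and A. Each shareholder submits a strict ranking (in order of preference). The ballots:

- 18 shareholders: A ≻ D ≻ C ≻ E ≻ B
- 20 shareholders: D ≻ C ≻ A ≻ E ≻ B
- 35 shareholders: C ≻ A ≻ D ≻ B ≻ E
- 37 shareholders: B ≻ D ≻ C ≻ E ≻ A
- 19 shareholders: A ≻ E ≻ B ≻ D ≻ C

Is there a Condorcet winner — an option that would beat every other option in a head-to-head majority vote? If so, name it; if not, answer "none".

Checking pairwise contests:
D beats E 110–19.
A beats D 72–57.
D beats B 73–56.
D beats C 94–35.
C beats A 92–37.
Every option loses at least one head-to-head, so there is no Condorcet winner.

none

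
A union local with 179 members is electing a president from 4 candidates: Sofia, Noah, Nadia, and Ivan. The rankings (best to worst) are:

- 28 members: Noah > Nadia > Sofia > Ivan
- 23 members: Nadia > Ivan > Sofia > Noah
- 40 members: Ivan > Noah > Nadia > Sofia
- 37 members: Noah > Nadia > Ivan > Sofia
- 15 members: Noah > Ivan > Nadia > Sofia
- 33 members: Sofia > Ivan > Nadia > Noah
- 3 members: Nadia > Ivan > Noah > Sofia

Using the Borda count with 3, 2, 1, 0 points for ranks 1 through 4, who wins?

Sofia: 28·1 + 23·1 + 40·0 + 37·0 + 15·0 + 33·3 + 3·0 = 150
Noah: 28·3 + 23·0 + 40·2 + 37·3 + 15·3 + 33·0 + 3·1 = 323
Nadia: 28·2 + 23·3 + 40·1 + 37·2 + 15·1 + 33·1 + 3·3 = 296
Ivan: 28·0 + 23·2 + 40·3 + 37·1 + 15·2 + 33·2 + 3·2 = 305
Noah has the highest Borda score (323).

Noah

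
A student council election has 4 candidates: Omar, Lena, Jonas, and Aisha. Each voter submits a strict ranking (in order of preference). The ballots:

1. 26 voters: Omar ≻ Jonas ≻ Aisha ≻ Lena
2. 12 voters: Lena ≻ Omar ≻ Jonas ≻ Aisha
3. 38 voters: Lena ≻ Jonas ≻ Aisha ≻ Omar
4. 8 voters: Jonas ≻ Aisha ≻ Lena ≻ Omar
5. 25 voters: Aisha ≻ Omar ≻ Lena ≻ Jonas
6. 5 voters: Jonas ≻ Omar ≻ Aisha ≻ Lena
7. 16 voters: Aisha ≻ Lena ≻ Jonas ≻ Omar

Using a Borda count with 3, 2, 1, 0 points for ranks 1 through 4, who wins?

Omar: 26·3 + 12·2 + 38·0 + 8·0 + 25·2 + 5·2 + 16·0 = 162
Lena: 26·0 + 12·3 + 38·3 + 8·1 + 25·1 + 5·0 + 16·2 = 215
Jonas: 26·2 + 12·1 + 38·2 + 8·3 + 25·0 + 5·3 + 16·1 = 195
Aisha: 26·1 + 12·0 + 38·1 + 8·2 + 25·3 + 5·1 + 16·3 = 208
Lena has the highest Borda score (215).

Lena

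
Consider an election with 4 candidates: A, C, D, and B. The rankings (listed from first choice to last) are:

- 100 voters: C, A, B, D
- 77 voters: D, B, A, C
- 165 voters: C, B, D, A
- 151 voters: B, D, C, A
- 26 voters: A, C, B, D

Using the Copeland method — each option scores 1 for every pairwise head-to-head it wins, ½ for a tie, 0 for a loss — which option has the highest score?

A: loses to C, D, and B → score 0.
C: beats A, D, and B → score 3.
D: beats A; loses to C and B → score 1.
B: beats A and D; loses to C → score 2.
C has the best pairwise record.

C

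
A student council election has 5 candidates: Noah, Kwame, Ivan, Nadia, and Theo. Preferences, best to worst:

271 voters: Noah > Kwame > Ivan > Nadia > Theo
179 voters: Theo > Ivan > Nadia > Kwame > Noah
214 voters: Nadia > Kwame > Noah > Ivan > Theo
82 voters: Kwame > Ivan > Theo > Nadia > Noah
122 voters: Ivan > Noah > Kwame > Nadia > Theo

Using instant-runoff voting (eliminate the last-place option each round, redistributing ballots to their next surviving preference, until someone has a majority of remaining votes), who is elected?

Round 1: Noah 271, Kwame 82, Ivan 122, Nadia 214, Theo 179. Eliminate Kwame.
Round 2: Noah 271, Ivan 204, Nadia 214, Theo 179. Eliminate Theo.
Round 3: Noah 271, Ivan 383, Nadia 214. Eliminate Nadia.
Round 4: Noah 485, Ivan 383. Noah has a majority.

Noah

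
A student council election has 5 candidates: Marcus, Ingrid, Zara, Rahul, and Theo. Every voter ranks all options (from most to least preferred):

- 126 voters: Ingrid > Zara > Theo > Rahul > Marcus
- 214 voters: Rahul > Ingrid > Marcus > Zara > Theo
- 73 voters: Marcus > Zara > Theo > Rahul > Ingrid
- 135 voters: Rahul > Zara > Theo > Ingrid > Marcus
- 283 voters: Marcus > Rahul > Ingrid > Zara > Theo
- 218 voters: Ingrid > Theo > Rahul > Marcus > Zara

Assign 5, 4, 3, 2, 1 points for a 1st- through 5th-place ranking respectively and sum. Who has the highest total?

Marcus: 126·1 + 214·3 + 73·5 + 135·1 + 283·5 + 218·2 = 3119
Ingrid: 126·5 + 214·4 + 73·1 + 135·2 + 283·3 + 218·5 = 3768
Zara: 126·4 + 214·2 + 73·4 + 135·4 + 283·2 + 218·1 = 2548
Rahul: 126·2 + 214·5 + 73·2 + 135·5 + 283·4 + 218·3 = 3929
Theo: 126·3 + 214·1 + 73·3 + 135·3 + 283·1 + 218·4 = 2371
Rahul has the highest Borda score (3929).

Rahul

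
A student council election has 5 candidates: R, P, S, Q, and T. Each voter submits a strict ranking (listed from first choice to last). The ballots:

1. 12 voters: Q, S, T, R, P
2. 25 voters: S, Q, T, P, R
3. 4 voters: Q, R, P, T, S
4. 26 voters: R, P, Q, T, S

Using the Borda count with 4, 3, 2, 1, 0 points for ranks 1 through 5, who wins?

R: 12·1 + 25·0 + 4·3 + 26·4 = 128
P: 12·0 + 25·1 + 4·2 + 26·3 = 111
S: 12·3 + 25·4 + 4·0 + 26·0 = 136
Q: 12·4 + 25·3 + 4·4 + 26·2 = 191
T: 12·2 + 25·2 + 4·1 + 26·1 = 104
Q has the highest Borda score (191).

Q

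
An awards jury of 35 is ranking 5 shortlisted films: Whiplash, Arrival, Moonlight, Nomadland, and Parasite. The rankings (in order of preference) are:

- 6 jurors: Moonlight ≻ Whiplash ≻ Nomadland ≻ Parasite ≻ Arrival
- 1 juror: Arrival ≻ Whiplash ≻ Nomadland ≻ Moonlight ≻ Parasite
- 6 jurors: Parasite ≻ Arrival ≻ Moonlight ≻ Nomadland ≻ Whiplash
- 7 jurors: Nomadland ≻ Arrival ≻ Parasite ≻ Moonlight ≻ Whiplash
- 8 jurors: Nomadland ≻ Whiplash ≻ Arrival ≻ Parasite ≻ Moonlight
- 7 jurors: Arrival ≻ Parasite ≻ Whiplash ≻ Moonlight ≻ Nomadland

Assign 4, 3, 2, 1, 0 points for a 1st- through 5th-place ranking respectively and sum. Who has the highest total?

Whiplash: 6·3 + 1·3 + 6·0 + 7·0 + 8·3 + 7·2 = 59
Arrival: 6·0 + 1·4 + 6·3 + 7·3 + 8·2 + 7·4 = 87
Moonlight: 6·4 + 1·1 + 6·2 + 7·1 + 8·0 + 7·1 = 51
Nomadland: 6·2 + 1·2 + 6·1 + 7·4 + 8·4 + 7·0 = 80
Parasite: 6·1 + 1·0 + 6·4 + 7·2 + 8·1 + 7·3 = 73
Arrival has the highest Borda score (87).

Arrival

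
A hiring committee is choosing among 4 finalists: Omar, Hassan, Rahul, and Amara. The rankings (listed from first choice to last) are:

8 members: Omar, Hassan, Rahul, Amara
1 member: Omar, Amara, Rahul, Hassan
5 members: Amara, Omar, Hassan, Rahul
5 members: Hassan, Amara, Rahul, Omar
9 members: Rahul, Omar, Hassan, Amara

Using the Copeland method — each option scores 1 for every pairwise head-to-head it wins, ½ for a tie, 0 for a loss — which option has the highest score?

Omar: beats Hassan and Amara; ties Rahul → score 2.5.
Hassan: beats Rahul and Amara; loses to Omar → score 2.
Rahul: beats Amara; ties Omar; loses to Hassan → score 1.5.
Amara: loses to Omar, Hassan, and Rahul → score 0.
Omar has the best pairwise record.

Omar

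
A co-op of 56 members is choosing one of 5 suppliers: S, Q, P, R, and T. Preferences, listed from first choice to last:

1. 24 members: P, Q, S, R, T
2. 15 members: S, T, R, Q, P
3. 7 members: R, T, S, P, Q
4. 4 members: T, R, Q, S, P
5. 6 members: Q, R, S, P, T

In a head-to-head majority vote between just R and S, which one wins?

S

Voters preferring R to S: 17; preferring S to R: 39.
S wins the head-to-head.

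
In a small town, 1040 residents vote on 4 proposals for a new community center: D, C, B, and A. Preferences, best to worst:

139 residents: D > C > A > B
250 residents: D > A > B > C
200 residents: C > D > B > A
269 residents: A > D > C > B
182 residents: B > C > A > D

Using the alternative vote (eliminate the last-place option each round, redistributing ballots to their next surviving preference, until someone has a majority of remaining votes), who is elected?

Round 1: D 389, C 200, B 182, A 269. Eliminate B.
Round 2: D 389, C 382, A 269. Eliminate A.
Round 3: D 658, C 382. D has a majority.

D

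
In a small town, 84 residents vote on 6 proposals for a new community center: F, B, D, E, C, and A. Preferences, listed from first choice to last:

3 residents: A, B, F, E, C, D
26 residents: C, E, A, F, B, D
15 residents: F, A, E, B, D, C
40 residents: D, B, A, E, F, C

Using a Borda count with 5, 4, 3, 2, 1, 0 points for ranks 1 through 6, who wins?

A

F: 3·3 + 26·2 + 15·5 + 40·1 = 176
B: 3·4 + 26·1 + 15·2 + 40·4 = 228
D: 3·0 + 26·0 + 15·1 + 40·5 = 215
E: 3·2 + 26·4 + 15·3 + 40·2 = 235
C: 3·1 + 26·5 + 15·0 + 40·0 = 133
A: 3·5 + 26·3 + 15·4 + 40·3 = 273
A has the highest Borda score (273).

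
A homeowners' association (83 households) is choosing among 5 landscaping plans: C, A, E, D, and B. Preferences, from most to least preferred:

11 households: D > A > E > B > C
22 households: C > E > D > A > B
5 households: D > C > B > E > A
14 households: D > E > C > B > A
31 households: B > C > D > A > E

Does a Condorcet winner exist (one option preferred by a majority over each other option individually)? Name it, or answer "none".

none

Checking pairwise contests:
B beats C 42–41.
C beats A 72–11.
C beats E 58–25.
C beats D 53–30.
E beats B 47–36.
Every option loses at least one head-to-head, so there is no Condorcet winner.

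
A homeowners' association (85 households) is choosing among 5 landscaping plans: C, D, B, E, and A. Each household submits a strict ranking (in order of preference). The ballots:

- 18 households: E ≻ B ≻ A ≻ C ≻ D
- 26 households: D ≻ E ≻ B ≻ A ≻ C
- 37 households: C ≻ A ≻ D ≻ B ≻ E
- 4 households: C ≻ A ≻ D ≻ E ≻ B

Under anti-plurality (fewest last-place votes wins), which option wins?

Last-place votes: C 26, D 18, B 4, E 37, A 0.
A is ranked last by the fewest voters, so A wins.

A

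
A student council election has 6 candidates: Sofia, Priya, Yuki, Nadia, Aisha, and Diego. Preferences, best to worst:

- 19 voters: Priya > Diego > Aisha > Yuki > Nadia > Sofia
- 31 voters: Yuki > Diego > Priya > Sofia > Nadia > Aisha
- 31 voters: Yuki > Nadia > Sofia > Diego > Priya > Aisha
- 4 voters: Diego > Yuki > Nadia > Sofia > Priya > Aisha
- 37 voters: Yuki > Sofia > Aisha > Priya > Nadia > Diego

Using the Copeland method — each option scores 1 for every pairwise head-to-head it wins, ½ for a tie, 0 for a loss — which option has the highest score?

Sofia: beats Priya, Nadia, Aisha, and Diego; loses to Yuki → score 4.
Priya: beats Nadia and Aisha; loses to Sofia, Yuki, and Diego → score 2.
Yuki: beats Sofia, Priya, Nadia, Aisha, and Diego → score 5.
Nadia: beats Aisha and Diego; loses to Sofia, Priya, and Yuki → score 2.
Aisha: loses to Sofia, Priya, Yuki, Nadia, and Diego → score 0.
Diego: beats Priya and Aisha; loses to Sofia, Yuki, and Nadia → score 2.
Yuki has the best pairwise record.

Yuki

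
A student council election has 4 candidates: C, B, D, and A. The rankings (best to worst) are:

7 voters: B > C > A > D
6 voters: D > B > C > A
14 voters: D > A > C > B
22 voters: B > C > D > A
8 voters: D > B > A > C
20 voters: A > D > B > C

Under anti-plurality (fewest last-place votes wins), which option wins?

D

Last-place votes: C 28, B 14, D 7, A 28.
D is ranked last by the fewest voters, so D wins.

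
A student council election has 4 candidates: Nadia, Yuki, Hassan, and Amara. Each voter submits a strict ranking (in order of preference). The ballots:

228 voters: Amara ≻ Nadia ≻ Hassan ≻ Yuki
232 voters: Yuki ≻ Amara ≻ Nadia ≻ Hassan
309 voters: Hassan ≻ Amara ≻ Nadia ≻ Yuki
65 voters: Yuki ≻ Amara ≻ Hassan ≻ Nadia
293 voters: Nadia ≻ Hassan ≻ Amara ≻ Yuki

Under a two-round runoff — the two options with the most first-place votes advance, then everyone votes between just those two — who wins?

Round 1 first-place votes: Nadia 293, Yuki 297, Hassan 309, Amara 228.
Hassan and Yuki advance.
Runoff: Hassan is preferred to Yuki by 830 voters; Yuki by 297.
Hassan wins the runoff.

Hassan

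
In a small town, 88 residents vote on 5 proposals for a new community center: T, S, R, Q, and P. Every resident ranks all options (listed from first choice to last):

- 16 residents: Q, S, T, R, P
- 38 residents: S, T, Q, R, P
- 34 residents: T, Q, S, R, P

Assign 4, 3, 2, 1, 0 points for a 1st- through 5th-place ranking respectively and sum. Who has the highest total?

T

T: 16·2 + 38·3 + 34·4 = 282
S: 16·3 + 38·4 + 34·2 = 268
R: 16·1 + 38·1 + 34·1 = 88
Q: 16·4 + 38·2 + 34·3 = 242
P: 16·0 + 38·0 + 34·0 = 0
T has the highest Borda score (282).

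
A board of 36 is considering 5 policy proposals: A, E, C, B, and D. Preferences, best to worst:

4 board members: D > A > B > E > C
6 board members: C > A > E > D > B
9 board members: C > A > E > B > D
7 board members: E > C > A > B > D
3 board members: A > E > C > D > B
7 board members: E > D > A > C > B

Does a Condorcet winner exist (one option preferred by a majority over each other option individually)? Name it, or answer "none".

Checking pairwise contests:
C beats A 22–14.
A beats E 22–14.
E beats C 21–15.
A beats B 36–0.
A beats D 25–11.
Every option loses at least one head-to-head, so there is no Condorcet winner.

none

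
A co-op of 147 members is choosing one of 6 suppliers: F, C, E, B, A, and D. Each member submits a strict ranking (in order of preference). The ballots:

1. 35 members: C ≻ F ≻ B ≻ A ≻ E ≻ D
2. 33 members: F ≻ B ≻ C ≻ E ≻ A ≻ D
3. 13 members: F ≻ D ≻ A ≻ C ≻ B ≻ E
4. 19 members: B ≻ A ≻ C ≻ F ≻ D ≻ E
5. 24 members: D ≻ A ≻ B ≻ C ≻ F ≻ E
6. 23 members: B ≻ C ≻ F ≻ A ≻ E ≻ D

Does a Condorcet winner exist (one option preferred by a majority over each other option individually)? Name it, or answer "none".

Checking pairwise contests:
C beats F 101–46.
B beats C 99–48.
F beats E 147–0.
F beats B 81–66.
F beats A 104–43.
F beats D 123–24.
Every option loses at least one head-to-head, so there is no Condorcet winner.

none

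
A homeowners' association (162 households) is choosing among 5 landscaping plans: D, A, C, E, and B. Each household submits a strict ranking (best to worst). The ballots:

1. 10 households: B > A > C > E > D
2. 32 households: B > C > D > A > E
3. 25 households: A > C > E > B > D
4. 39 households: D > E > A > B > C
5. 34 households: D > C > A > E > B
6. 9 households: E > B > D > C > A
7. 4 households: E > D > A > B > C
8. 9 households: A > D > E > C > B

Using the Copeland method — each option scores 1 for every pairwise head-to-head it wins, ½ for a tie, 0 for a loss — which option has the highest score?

D: beats A, C, E, and B → score 4.
A: beats C, E, and B; loses to D → score 3.
C: beats E; loses to D, A, and B → score 1.
E: beats B; loses to D, A, and C → score 1.
B: beats C; loses to D, A, and E → score 1.
D has the best pairwise record.

D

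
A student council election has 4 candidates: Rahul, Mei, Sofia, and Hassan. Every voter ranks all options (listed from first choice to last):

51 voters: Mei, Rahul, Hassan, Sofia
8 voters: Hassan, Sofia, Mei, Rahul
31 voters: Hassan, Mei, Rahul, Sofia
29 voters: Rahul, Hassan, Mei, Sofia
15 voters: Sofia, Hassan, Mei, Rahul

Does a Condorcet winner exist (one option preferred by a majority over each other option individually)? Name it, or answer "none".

Checking pairwise contests:
Mei beats Rahul 105–29.
Hassan beats Mei 83–51.
Rahul beats Sofia 111–23.
Rahul beats Hassan 80–54.
Every option loses at least one head-to-head, so there is no Condorcet winner.

none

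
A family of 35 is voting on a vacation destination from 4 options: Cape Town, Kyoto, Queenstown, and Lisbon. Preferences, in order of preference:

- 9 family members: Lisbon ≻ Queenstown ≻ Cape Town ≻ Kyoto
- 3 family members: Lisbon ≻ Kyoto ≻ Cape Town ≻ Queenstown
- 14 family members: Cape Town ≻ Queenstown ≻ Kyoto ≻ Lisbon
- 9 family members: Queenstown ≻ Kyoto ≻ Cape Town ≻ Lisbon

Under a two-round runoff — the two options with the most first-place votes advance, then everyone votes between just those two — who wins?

Cape Town

Round 1 first-place votes: Cape Town 14, Kyoto 0, Queenstown 9, Lisbon 12.
Cape Town and Lisbon advance.
Runoff: Cape Town is preferred to Lisbon by 23 voters; Lisbon by 12.
Cape Town wins the runoff.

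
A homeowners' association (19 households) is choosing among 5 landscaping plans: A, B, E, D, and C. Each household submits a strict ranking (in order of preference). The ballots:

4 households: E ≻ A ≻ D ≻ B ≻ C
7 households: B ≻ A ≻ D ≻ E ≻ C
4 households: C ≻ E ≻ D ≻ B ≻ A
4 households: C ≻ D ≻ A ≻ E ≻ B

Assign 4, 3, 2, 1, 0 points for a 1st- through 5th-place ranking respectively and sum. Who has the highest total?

D

A: 4·3 + 7·3 + 4·0 + 4·2 = 41
B: 4·1 + 7·4 + 4·1 + 4·0 = 36
E: 4·4 + 7·1 + 4·3 + 4·1 = 39
D: 4·2 + 7·2 + 4·2 + 4·3 = 42
C: 4·0 + 7·0 + 4·4 + 4·4 = 32
D has the highest Borda score (42).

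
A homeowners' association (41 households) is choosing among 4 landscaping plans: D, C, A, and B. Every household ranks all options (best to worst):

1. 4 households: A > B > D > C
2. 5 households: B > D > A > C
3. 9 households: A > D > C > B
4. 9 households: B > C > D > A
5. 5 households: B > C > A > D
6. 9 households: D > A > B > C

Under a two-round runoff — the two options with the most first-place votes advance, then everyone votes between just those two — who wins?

A

Round 1 first-place votes: D 9, C 0, A 13, B 19.
B and A advance.
Runoff: B is preferred to A by 19 voters; A by 22.
A wins the runoff.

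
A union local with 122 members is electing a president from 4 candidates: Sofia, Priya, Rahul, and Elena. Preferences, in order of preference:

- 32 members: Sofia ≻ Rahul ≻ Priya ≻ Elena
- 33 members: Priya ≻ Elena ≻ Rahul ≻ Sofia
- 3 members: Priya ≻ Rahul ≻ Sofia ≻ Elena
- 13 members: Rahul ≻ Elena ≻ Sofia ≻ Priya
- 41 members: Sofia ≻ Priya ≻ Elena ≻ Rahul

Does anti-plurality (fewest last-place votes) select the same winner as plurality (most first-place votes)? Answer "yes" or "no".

no

Anti-plurality — last-place votes: Sofia 33, Priya 13, Rahul 41, Elena 35. Winner: Priya.
Plurality — first-place votes: Sofia 73, Priya 36, Rahul 13, Elena 0. Winner: Sofia.
The two methods disagree.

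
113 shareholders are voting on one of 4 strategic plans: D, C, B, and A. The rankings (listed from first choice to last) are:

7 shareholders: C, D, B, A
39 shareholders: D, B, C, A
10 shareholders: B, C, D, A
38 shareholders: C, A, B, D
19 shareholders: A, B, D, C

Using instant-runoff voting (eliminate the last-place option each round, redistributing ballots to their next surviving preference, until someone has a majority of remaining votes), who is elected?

D

Round 1: D 39, C 45, B 10, A 19. Eliminate B.
Round 2: D 39, C 55, A 19. Eliminate A.
Round 3: D 58, C 55. D has a majority.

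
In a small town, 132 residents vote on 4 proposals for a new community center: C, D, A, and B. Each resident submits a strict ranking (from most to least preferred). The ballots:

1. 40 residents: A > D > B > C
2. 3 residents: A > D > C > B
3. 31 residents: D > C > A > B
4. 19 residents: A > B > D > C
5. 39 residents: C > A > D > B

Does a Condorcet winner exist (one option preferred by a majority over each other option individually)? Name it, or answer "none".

Checking pairwise contests:
D beats C 93–39.
A beats D 101–31.
C beats A 70–62.
C beats B 73–59.
Every option loses at least one head-to-head, so there is no Condorcet winner.

none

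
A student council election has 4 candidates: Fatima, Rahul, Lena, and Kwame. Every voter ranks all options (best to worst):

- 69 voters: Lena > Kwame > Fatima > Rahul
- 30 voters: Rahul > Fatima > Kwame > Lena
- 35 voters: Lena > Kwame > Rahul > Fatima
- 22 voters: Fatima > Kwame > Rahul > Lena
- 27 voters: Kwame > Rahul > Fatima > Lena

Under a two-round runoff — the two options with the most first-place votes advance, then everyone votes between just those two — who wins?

Round 1 first-place votes: Fatima 22, Rahul 30, Lena 104, Kwame 27.
Lena and Rahul advance.
Runoff: Lena is preferred to Rahul by 104 voters; Rahul by 79.
Lena wins the runoff.

Lena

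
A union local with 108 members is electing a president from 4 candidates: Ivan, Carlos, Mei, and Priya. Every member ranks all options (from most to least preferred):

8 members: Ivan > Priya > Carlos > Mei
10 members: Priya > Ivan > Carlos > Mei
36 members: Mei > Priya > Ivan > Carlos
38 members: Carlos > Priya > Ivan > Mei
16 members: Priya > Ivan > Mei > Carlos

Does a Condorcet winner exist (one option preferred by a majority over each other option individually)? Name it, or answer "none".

Priya vs Ivan: 100–8 for Priya.
Priya vs Carlos: 70–38 for Priya.
Priya vs Mei: 72–36 for Priya.
Priya beats every other option head-to-head.

Priya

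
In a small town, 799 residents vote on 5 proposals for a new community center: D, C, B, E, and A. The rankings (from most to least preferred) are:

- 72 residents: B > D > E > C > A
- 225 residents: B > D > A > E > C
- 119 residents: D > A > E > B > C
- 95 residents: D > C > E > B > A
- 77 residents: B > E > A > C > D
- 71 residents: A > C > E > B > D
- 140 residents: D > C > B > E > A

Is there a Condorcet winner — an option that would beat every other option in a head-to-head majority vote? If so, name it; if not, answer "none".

B vs D: 445–354 for B.
B vs C: 493–306 for B.
B vs E: 514–285 for B.
B vs A: 609–190 for B.
B beats every other option head-to-head.

B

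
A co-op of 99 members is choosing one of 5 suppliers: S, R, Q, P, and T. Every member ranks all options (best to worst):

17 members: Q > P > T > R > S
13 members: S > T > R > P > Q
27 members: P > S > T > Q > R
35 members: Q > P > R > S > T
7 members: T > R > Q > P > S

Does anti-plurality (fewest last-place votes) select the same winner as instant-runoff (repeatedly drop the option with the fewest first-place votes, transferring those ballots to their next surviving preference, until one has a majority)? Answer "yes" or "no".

Anti-plurality — last-place votes: S 24, R 27, Q 13, P 0, T 35. Winner: P.
Instant-runoff — R1 S 13, R 0, Q 52, P 27, T 7 (Q winner). Winner: Q.
The two methods disagree.

no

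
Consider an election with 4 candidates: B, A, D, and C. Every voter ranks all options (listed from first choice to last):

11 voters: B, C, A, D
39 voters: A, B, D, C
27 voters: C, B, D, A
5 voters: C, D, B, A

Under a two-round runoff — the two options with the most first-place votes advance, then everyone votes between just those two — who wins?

Round 1 first-place votes: B 11, A 39, D 0, C 32.
A and C advance.
Runoff: A is preferred to C by 39 voters; C by 43.
C wins the runoff.

C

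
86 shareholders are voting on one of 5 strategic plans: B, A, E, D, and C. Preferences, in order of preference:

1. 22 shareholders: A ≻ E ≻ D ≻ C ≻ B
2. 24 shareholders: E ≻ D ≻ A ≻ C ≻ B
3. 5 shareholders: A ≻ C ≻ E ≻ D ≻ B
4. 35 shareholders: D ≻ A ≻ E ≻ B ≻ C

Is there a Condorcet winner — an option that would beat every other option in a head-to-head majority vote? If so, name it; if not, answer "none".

none

Checking pairwise contests:
A beats B 86–0.
D beats A 59–27.
A beats E 62–24.
E beats D 51–35.
A beats C 86–0.
Every option loses at least one head-to-head, so there is no Condorcet winner.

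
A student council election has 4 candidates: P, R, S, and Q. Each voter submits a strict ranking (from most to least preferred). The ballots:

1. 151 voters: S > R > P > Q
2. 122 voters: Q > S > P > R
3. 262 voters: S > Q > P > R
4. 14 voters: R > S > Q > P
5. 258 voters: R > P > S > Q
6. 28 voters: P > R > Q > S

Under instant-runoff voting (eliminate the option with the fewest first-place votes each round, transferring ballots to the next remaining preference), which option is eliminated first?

P

Round 1: P 28, R 272, S 413, Q 122. Eliminate P.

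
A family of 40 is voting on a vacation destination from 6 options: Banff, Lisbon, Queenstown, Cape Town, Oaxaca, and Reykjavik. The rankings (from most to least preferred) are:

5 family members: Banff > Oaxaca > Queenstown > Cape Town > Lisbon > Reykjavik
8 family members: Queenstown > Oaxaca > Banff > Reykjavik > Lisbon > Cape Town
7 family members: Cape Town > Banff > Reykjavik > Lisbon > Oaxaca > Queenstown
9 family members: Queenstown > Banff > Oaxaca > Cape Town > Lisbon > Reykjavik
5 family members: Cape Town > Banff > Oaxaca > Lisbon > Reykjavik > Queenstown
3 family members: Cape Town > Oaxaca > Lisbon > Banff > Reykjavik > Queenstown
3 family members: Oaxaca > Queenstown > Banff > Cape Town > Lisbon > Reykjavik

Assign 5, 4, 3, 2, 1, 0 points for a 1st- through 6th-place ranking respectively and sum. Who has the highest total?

Banff

Banff: 5·5 + 8·3 + 7·4 + 9·4 + 5·4 + 3·2 + 3·3 = 148
Lisbon: 5·1 + 8·1 + 7·2 + 9·1 + 5·2 + 3·3 + 3·1 = 58
Queenstown: 5·3 + 8·5 + 7·0 + 9·5 + 5·0 + 3·0 + 3·4 = 112
Cape Town: 5·2 + 8·0 + 7·5 + 9·2 + 5·5 + 3·5 + 3·2 = 109
Oaxaca: 5·4 + 8·4 + 7·1 + 9·3 + 5·3 + 3·4 + 3·5 = 128
Reykjavik: 5·0 + 8·2 + 7·3 + 9·0 + 5·1 + 3·1 + 3·0 = 45
Banff has the highest Borda score (148).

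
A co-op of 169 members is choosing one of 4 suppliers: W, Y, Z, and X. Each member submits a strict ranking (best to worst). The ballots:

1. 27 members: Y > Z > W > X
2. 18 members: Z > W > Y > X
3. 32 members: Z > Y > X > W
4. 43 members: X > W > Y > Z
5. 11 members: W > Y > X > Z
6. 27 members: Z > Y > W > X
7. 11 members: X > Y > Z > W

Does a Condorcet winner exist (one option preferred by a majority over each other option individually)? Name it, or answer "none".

Y

Y vs W: 97–72 for Y.
Y vs Z: 92–77 for Y.
Y vs X: 115–54 for Y.
Y beats every other option head-to-head.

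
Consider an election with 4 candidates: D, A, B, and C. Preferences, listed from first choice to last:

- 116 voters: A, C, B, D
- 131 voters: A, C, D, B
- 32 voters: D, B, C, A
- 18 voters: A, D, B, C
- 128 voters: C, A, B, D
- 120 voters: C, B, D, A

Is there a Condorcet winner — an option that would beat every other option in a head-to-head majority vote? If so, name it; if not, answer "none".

C vs D: 495–50 for C.
C vs A: 280–265 for C.
C vs B: 495–50 for C.
C beats every other option head-to-head.

C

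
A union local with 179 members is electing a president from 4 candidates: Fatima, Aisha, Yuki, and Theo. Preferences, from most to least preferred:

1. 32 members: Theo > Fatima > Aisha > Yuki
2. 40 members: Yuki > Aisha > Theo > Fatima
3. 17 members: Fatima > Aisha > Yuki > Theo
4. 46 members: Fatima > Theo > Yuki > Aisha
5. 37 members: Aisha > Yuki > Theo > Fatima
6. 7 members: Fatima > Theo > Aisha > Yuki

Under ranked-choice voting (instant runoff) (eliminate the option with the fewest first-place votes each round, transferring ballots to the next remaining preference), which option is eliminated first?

Round 1: Fatima 70, Aisha 37, Yuki 40, Theo 32. Eliminate Theo.

Theo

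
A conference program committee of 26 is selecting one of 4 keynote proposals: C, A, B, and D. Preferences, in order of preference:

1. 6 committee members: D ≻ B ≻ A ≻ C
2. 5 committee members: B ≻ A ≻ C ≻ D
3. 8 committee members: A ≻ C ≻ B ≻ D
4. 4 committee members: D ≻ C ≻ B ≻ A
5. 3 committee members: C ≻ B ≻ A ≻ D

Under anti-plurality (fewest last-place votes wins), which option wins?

Last-place votes: C 6, A 4, B 0, D 16.
B is ranked last by the fewest voters, so B wins.

B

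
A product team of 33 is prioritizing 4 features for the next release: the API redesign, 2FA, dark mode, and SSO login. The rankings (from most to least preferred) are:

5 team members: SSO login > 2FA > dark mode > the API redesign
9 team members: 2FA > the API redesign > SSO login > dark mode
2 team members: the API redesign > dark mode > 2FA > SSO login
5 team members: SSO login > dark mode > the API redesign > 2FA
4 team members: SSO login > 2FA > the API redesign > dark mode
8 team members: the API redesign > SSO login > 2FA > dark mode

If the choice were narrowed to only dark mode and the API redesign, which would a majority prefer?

the API redesign

Voters preferring dark mode to the API redesign: 10; preferring the API redesign to dark mode: 23.
the API redesign wins the head-to-head.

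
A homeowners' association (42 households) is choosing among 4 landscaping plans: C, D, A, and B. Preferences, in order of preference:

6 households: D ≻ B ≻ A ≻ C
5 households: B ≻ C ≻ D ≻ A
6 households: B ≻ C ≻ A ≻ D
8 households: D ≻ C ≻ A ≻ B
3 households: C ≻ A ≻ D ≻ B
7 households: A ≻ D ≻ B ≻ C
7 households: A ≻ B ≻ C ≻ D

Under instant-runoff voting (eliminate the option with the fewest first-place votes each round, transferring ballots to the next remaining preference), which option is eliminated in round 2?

B

Round 1: C 3, D 14, A 14, B 11. Eliminate C.
Round 2: D 14, A 17, B 11. Eliminate B.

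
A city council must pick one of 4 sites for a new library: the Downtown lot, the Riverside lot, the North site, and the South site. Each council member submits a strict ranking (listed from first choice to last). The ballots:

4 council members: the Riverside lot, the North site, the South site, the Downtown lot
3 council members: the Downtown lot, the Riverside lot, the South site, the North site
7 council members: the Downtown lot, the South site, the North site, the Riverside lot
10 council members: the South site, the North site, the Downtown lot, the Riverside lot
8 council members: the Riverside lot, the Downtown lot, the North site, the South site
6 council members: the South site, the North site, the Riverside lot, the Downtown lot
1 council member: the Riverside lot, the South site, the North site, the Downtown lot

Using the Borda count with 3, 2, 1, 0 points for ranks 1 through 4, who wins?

the Downtown lot: 4·0 + 3·3 + 7·3 + 10·1 + 8·2 + 6·0 + 1·0 = 56
the Riverside lot: 4·3 + 3·2 + 7·0 + 10·0 + 8·3 + 6·1 + 1·3 = 51
the North site: 4·2 + 3·0 + 7·1 + 10·2 + 8·1 + 6·2 + 1·1 = 56
the South site: 4·1 + 3·1 + 7·2 + 10·3 + 8·0 + 6·3 + 1·2 = 71
the South site has the highest Borda score (71).

the South site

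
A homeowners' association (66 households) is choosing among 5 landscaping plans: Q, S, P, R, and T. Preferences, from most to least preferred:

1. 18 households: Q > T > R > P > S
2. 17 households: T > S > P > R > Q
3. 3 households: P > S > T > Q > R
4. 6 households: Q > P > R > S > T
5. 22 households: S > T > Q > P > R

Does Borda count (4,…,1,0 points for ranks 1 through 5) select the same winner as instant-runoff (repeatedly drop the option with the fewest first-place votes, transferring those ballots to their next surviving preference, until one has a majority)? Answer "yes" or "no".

Borda — scores: Q 143, S 154, P 104, R 65, T 194. Winner: T.
Instant-runoff — R1 Q 24, S 22, P 3, R 0, T 17 (R out); R2 Q 24, S 22, P 3, T 17 (P out); R3 Q 24, S 25, T 17 (T out); R4 Q 24, S 42 (S winner). Winner: S.
The two methods disagree.

no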